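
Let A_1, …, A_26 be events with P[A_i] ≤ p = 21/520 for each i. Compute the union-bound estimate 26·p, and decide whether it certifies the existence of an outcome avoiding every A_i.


Union bound: P[∪_{i=1}^{26} A_i] ≤ Σ_i P[A_i] ≤ 26·p = 26·(21/520) = 21/20.
Numerically: 21/20 ≈ 1.0500000.
Is 21/20 < 1? NO.
Since the bound 21/20 is ≥ 1, the union bound is uninformative here; it does NOT by itself certify existence.

26·p = 21/20 ≈ 1.0500000; existence NOT certified by the union bound.


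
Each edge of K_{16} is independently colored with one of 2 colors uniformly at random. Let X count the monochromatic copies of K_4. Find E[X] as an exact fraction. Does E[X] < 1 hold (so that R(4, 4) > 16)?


E[X] = C(16, 4) · 2^{1 − 6} = 1820 · 2^{−5} = 1820/32.
As a reduced fraction: E[X] = 455/8 ≈ 56.875000.
Is E[X] < 1? NO.
Since E[X] ≥ 1, the first-moment bound is inconclusive at n = 16; it does NOT by itself certify R(4, 4) > 16.

E[X] = 455/8 ≈ 56.875000; E[X] ≥ 1; first-moment method inconclusive here.


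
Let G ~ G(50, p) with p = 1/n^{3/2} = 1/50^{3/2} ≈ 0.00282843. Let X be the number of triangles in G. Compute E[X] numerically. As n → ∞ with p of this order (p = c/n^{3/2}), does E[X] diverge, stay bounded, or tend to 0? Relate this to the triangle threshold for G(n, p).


Number of potential triangles: C(50, 3) = 19600.
Each occurs with probability p³ ≈ (0.00282843)³ ≈ 2.26274170e-08.
By linearity: E[X] = C(50, 3)·p³ ≈ 19600 · 2.26274170e-08 ≈ 0.000443.
Since α = 3/2 > 1, p = c/n^{3/2} = o(1/n) is below the triangle threshold p ~ 1/n. Asymptotically E[X] ~ (c³/6)·n^{3(1−α)} = (1³/6)·n^{-1.5} → 0, so by Markov's inequality G has no triangles w.h.p.

E[X] ≈ 0.000443; in regime p = Θ(1/n^{3/2}) E[X] tends to 0 (below the triangle threshold p ~ 1/n).


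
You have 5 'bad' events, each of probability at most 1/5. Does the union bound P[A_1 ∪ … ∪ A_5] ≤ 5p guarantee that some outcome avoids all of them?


Union bound: P[∪_{i=1}^{5} A_i] ≤ Σ_i P[A_i] ≤ 5·p = 5·(1/5) = 1.
Numerically: 1 ≈ 1.0000000.
Is 1 < 1? NO.
Since the bound 1 is ≥ 1, the union bound is uninformative here; it does NOT by itself certify existence.

5·p = 1 ≈ 1.0000000; existence NOT certified by the union bound.


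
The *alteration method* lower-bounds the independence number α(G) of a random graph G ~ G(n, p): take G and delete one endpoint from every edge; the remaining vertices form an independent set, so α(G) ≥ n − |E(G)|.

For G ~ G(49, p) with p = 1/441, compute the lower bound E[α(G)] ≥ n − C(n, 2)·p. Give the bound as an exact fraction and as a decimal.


E[|E(G)|] = C(49, 2)·p = 1176 · (1/441) = 8/3.
E[α(G)] ≥ n − E[|E(G)|] = 49 − 8/3 = 139/3.
Numerically: ≈ 46.3333.
(This is only a lower bound; the true E[α(G)] may be larger.)

E[α(G)] ≥ 139/3 ≈ 46.3333.


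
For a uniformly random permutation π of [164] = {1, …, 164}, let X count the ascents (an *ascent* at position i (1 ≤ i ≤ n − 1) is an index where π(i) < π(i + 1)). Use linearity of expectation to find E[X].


Write X = Σ X_I over i = 1, …, 163, with X_I the indicator of one ascent.
There are 163 indicators.
For each fixed i, the pair (π(i), π(i+1)) is a uniformly random ordered pair of distinct values from {1, …, 164}; by symmetry P[π(i) < π(i+1)] = 1/2.
By linearity: E[X] = 163 · (1/2) = (164 − 1) · (1/2) = 163/2 ≈ 81.5000.

E[X] = 163/2 = 81.5000.


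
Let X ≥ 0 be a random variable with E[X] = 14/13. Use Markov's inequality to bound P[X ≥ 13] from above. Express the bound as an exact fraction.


μ = E[X] = 14/13, a = 13.
Markov: P[X ≥ 13] ≤ μ/a = (14/13)/13 = 14/169.
Numerically: ≈ 0.083.
(Since a = 13 > μ = 1.077, the bound 14/169 is < 1 and informative.)

P[X ≥ 13] ≤ 14/169 ≈ 0.083.


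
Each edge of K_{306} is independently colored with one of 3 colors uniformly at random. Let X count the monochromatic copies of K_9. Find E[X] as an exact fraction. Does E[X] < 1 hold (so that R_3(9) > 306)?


E[X] = C(306, 9) · 3^{1 − 36} = 57564745737892900 · 3^{−35} = 57564745737892900/50031545098999707.
As a reduced fraction: E[X] = 57564745737892900/50031545098999707 ≈ 1.150569.
Is E[X] < 1? NO.
Since E[X] ≥ 1, the first-moment bound is inconclusive at n = 306; it does NOT by itself certify R_3(9) > 306.

E[X] = 57564745737892900/50031545098999707 ≈ 1.150569; E[X] ≥ 1; first-moment method inconclusive here.


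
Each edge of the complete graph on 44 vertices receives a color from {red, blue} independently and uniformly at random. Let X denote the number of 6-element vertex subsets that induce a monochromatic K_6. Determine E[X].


Let X = Σ_S X_S over the C(44, 6) = 7059052 subsets S of size 6, where X_S = 1 if the K_6 on S is monochromatic.
For a fixed S, the K_6 on S has C(6, 2) = 15 edges. P[all 15 edges red] = (1/2)^15, and likewise for blue, so P[monochromatic] = 2·(1/2)^15 = 2^{1 − 15} = 1/16384.
By linearity: E[X] = C(44, 6) · 2^{1 − 15} = 7059052 · 1/16384 = 1764763/4096.
Numerically: E[X] ≈ 430.85034.

E[X] = C(44,6)·2^(1−C(6,2)) = 1764763/4096 ≈ 430.85034.


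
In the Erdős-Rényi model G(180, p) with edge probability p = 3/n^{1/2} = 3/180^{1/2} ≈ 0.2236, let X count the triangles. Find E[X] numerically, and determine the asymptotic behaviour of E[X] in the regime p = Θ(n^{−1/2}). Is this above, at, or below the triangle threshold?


Number of potential triangles: C(180, 3) = 955860.
Each occurs with probability p³ ≈ (0.2236)³ ≈ 1.118034e-02.
By linearity: E[X] = C(180, 3)·p³ ≈ 955860 · 1.118034e-02 ≈ 10686.8397.
Since α = 1/2 < 1, p = c/n^{1/2} ≫ 1/n is above the triangle threshold p ~ 1/n. Asymptotically E[X] ~ (c³/6)·n^{3(1−α)} = (3³/6)·n^{1.5} → ∞; triangles are abundant w.h.p.

E[X] ≈ 10686.8397; in regime p = Θ(1/n^{1/2}) E[X] diverges (above the triangle threshold p ~ 1/n).


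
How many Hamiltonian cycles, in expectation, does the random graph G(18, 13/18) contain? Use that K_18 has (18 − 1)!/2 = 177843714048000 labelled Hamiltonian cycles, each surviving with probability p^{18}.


K_18 has (18 − 1)!/2 = 177843714048000 labelled Hamiltonian cycles.
For each such Hamiltonian cycle H, let X_H = 1 if all 18 edges of H are present in G. Then P[X_H = 1] = p^{18} = (13/18)^{18} = 112455406951957393129/39346408075296537575424.
By linearity: E[X] = Σ_H E[X_H] = 177843714048000 · p^{18} = 177843714048000 · 112455406951957393129/39346408075296537575424 = 1674446952588776589016668875/3294258113514384.
Numerically: E[X] ≈ 5.083e+11.

E[X] = 177843714048000 · (13/18)^{18} = 1674446952588776589016668875/3294258113514384 ≈ 5.083e+11.


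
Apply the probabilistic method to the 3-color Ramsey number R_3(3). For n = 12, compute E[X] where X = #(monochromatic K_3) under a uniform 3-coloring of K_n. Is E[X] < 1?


E[X] = C(12, 3) · 3^{1 − 3} = 220 · 3^{−2} = 220/9.
As a reduced fraction: E[X] = 220/9 ≈ 24.4444444.
Is E[X] < 1? NO.
Since E[X] ≥ 1, the first-moment bound is inconclusive at n = 12; it does NOT by itself certify R_3(3) > 12.

E[X] = 220/9 ≈ 24.4444444; E[X] ≥ 1; first-moment method inconclusive here.


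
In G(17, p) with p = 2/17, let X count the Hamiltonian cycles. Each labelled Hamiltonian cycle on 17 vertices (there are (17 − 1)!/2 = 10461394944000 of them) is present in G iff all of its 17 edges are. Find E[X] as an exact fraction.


K_17 has (17 − 1)!/2 = 10461394944000 labelled Hamiltonian cycles.
For each such Hamiltonian cycle H, let X_H = 1 if all 17 edges of H are present in G. Then P[X_H = 1] = p^{17} = (2/17)^{17} = 131072/827240261886336764177.
By linearity: E[X] = Σ_H E[X_H] = 10461394944000 · p^{17} = 10461394944000 · 131072/827240261886336764177 = 1371195958099968000/827240261886336764177.
Numerically: E[X] ≈ 0.0016576.

E[X] = 10461394944000 · (2/17)^{17} = 1371195958099968000/827240261886336764177 ≈ 0.0016576.


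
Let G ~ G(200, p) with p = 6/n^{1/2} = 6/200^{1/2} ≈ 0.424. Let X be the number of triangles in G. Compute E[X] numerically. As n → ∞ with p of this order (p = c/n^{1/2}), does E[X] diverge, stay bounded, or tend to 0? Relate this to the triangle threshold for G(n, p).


Number of potential triangles: C(200, 3) = 1313400.
Each occurs with probability p³ ≈ (0.424)³ ≈ 7.63675e-02.
By linearity: E[X] = C(200, 3)·p³ ≈ 1313400 · 7.63675e-02 ≈ 100301.117.
Since α = 1/2 < 1, p = c/n^{1/2} ≫ 1/n is above the triangle threshold p ~ 1/n. Asymptotically E[X] ~ (c³/6)·n^{3(1−α)} = (6³/6)·n^{1.5} → ∞; triangles are abundant w.h.p.

E[X] ≈ 100301.117; in regime p = Θ(1/n^{1/2}) E[X] diverges (above the triangle threshold p ~ 1/n).


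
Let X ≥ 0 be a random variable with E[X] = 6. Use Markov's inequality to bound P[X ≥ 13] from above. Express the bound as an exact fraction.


μ = E[X] = 6, a = 13.
Markov: P[X ≥ 13] ≤ μ/a = (6)/13 = 6/13.
Numerically: ≈ 0.46154.
(Since a = 13 > μ = 6.00000, the bound 6/13 is < 1 and informative.)

P[X ≥ 13] ≤ 6/13 ≈ 0.46154.


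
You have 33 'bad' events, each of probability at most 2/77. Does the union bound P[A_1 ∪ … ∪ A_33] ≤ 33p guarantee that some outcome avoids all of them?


Union bound: P[∪_{i=1}^{33} A_i] ≤ Σ_i P[A_i] ≤ 33·p = 33·(2/77) = 6/7.
Numerically: 6/7 ≈ 0.8571.
Is 6/7 < 1? YES.
Since P[∪ A_i] ≤ 6/7 < 1, the complement has P[∩ A_i^c] ≥ 1 − 6/7 = 1/7 > 0, so some outcome avoids every A_i.

33·p = 6/7 ≈ 0.8571; existence CERTIFIED by the union bound.


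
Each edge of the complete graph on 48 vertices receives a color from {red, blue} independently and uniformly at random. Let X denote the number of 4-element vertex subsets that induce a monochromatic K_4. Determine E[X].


Let X = Σ_S X_S over the C(48, 4) = 194580 subsets S of size 4, where X_S = 1 if the K_4 on S is monochromatic.
For a fixed S, the K_4 on S has C(4, 2) = 6 edges. P[all 6 edges red] = (1/2)^6, and likewise for blue, so P[monochromatic] = 2·(1/2)^6 = 2^{1 − 6} = 1/32.
Summing: E[X] = C(48, 4) · 2^{1 − 6} = 194580 · 1/32 = 48645/8.
Numerically: E[X] ≈ 6080.625.

E[X] = C(48,4)·2^(1−C(4,2)) = 48645/8 ≈ 6080.625.


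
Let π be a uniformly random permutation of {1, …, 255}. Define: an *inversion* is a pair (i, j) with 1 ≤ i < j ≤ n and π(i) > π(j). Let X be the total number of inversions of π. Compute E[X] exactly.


Write X = Σ X_I over the C(255, 2) = 32385 pairs i < j, with X_I the indicator of one inversion.
There are 32385 indicators.
For each fixed pair i < j, the values π(i) and π(j) are two distinct elements of {1, …, 255} in uniformly random order; by symmetry P[π(i) > π(j)] = 1/2.
By linearity: E[X] = 32385 · (1/2) = C(255, 2) · (1/2) = 32385/2 = 32385/2 ≈ 16192.50000.

E[X] = 32385/2 = 16192.50000.


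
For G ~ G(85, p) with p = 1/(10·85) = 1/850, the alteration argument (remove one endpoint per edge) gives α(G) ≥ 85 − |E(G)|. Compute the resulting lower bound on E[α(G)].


E[|E(G)|] = C(85, 2)·p = 3570 · (1/850) = 21/5.
E[α(G)] ≥ n − E[|E(G)|] = 85 − 21/5 = 404/5.
Numerically: ≈ 80.800.
(This is only a lower bound; the true E[α(G)] may be larger.)

E[α(G)] ≥ 404/5 ≈ 80.800.


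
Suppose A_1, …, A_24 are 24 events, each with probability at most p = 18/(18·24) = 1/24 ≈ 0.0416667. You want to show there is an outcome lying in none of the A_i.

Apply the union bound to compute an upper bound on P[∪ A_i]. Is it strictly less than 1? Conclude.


Union bound: P[∪_{i=1}^{24} A_i] ≤ Σ_i P[A_i] ≤ 24·p = 24·(1/24) = 1.
Numerically: 1 ≈ 1.0000000.
Is 1 < 1? NO.
Since the bound 1 is ≥ 1, the union bound is uninformative here; it does NOT by itself certify existence.

24·p = 1 ≈ 1.0000000; existence NOT certified by the union bound.


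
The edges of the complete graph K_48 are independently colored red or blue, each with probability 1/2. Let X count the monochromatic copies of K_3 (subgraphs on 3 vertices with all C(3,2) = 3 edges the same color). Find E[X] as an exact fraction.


Let X = Σ_S X_S over the C(48, 3) = 17296 subsets S of size 3, where X_S = 1 if the K_3 on S is monochromatic.
For a fixed S, the K_3 on S has C(3, 2) = 3 edges. P[all 3 edges red] = (1/2)^3, and likewise for blue, so P[monochromatic] = 2·(1/2)^3 = 2^{1 − 3} = 1/4.
By linearity: E[X] = C(48, 3) · 2^{1 − 3} = 17296 · 1/4 = 4324.
Numerically: E[X] ≈ 4324.00000.

E[X] = C(48,3)·2^(1−C(3,2)) = 4324 ≈ 4324.00000.


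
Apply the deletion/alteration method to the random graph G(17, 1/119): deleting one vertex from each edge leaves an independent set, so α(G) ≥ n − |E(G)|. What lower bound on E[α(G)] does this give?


E[|E(G)|] = C(17, 2)·p = 136 · (1/119) = 8/7.
E[α(G)] ≥ n − E[|E(G)|] = 17 − 8/7 = 111/7.
Numerically: ≈ 15.857143.
(This is only a lower bound; the true E[α(G)] may be larger.)

E[α(G)] ≥ 111/7 ≈ 15.857143.


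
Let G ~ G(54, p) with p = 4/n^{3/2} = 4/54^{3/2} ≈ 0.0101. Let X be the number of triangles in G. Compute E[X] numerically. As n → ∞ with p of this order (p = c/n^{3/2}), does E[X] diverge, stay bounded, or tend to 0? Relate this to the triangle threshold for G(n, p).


Number of potential triangles: C(54, 3) = 24804.
Each occurs with probability p³ ≈ (0.0101)³ ≈ 1.02425e-06.
By linearity: E[X] = C(54, 3)·p³ ≈ 24804 · 1.02425e-06 ≈ 0.025.
Since α = 3/2 > 1, p = c/n^{3/2} = o(1/n) is below the triangle threshold p ~ 1/n. Asymptotically E[X] ~ (c³/6)·n^{3(1−α)} = (4³/6)·n^{-1.5} → 0, so by Markov's inequality G has no triangles w.h.p.

E[X] ≈ 0.025; in regime p = Θ(1/n^{3/2}) E[X] tends to 0 (below the triangle threshold p ~ 1/n).


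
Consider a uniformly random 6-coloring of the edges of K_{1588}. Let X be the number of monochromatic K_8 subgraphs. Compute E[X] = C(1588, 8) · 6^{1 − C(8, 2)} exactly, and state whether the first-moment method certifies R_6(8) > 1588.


E[X] = C(1588, 8) · 6^{1 − 28} = 985402800396653769702 · 6^{−27} = 985402800396653769702/1023490369077469249536.
As a reduced fraction: E[X] = 54744600022036320539/56860576059859402752 ≈ 0.96279.
Is E[X] < 1? YES.
Since E[X] < 1, there exists a 6-coloring of K_{1588} with no monochromatic K_8; hence R_6(8) > 1588.

E[X] = 54744600022036320539/56860576059859402752 ≈ 0.96279; E[X] < 1, so R_6(8) > 1588.


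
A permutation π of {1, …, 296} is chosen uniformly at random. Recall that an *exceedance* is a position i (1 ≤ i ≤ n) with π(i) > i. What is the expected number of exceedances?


Write X = Σ_{i=1}^{296} X_i, where X_i = 1_{π(i) > i}.
For each fixed i, π(i) is uniform over {1, …, 296} (marginal of a uniform permutation), so P[π(i) > i] = (n − i)/n. Summing: Σ_{i=1}^{296} (n − i)/n = (0 + 1 + … + 295)/296 = 296(296 − 1)/(2·296) = (296 − 1)/2.
Hence E[X] = Σ_{i=1}^{296} (296 − i)/296 = 295/2 ≈ 147.500.

E[X] = 295/2 = 147.500.


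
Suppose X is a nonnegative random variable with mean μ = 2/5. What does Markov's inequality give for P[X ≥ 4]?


μ = E[X] = 2/5, a = 4.
Markov: P[X ≥ 4] ≤ μ/a = (2/5)/4 = 1/10.
Numerically: ≈ 0.100.
(Since a = 4 > μ = 0.400, the bound 1/10 is < 1 and informative.)

P[X ≥ 4] ≤ 1/10 ≈ 0.100.


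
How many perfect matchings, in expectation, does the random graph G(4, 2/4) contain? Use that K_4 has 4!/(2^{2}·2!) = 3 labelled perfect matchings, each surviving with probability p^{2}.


K_4 has 4!/(2^{2}·2!) = 3 labelled perfect matchings.
For each such perfect matching H, let X_H = 1 if all 2 edges of H are present in G. Then P[X_H = 1] = p^{2} = (1/2)^{2} = 1/4.
By linearity: E[X] = Σ_H E[X_H] = 3 · p^{2} = 3 · 1/4 = 3/4.
Numerically: E[X] ≈ 0.75.

E[X] = 3 · (1/2)^{2} = 3/4 ≈ 0.75.


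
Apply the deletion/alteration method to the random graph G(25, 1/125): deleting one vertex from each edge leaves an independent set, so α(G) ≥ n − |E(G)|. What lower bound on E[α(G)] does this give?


E[|E(G)|] = C(25, 2)·p = 300 · (1/125) = 12/5.
E[α(G)] ≥ n − E[|E(G)|] = 25 − 12/5 = 113/5.
Numerically: ≈ 22.6000.
(This is only a lower bound; the true E[α(G)] may be larger.)

E[α(G)] ≥ 113/5 ≈ 22.6000.


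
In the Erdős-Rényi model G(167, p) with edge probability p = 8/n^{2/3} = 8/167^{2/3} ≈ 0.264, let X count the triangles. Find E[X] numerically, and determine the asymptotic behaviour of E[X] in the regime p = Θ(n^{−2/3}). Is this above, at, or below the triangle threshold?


Number of potential triangles: C(167, 3) = 762355.
Each occurs with probability p³ ≈ (0.264)³ ≈ 1.83585e-02.
By linearity: E[X] = C(167, 3)·p³ ≈ 762355 · 1.83585e-02 ≈ 13995.689.
Since α = 2/3 < 1, p = c/n^{2/3} ≫ 1/n is above the triangle threshold p ~ 1/n. Asymptotically E[X] ~ (c³/6)·n^{3(1−α)} = (8³/6)·n^{1} → ∞; triangles are abundant w.h.p.

E[X] ≈ 13995.689; in regime p = Θ(1/n^{2/3}) E[X] diverges (above the triangle threshold p ~ 1/n).


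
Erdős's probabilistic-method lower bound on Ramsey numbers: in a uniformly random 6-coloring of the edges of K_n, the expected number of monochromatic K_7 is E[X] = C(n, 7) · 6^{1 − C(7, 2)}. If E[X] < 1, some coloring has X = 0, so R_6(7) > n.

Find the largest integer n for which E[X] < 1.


We need C(n, 7) · 6^{1 − 21} < 1, i.e. C(n, 7) < 6^{21 − 1} = 3656158440062976.
Check values of n near the boundary:
  n = 566: C(566, 7) = 3557206237959440; 3557206237959440 < 3656158440062976? YES
  n = 567: C(567, 7) = 3601671315933933; 3601671315933933 < 3656158440062976? YES
  n = 568: C(568, 7) = 3646611956239704; 3646611956239704 < 3656158440062976? YES
  n = 569: C(569, 7) = 3692032389858348; 3692032389858348 < 3656158440062976? NO
  n = 570: C(570, 7) = 3737936877831720; 3737936877831720 < 3656158440062976? NO
The largest n with C(n, 7) < 3656158440062976 is n = 568 (where E[X] = 16882462760369/16926659444736 ≈ 0.9974). Hence R_6(7) > 568, i.e. R_6(7) ≥ 569.

Largest n = 568; hence R_6(7) > 568.


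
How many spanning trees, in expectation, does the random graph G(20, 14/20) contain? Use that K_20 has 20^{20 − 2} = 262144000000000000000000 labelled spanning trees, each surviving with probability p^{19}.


K_20 has 20^{20 − 2} = 262144000000000000000000 labelled spanning trees.
For each such spanning tree H, let X_H = 1 if all 19 edges of H are present in G. Then P[X_H = 1] = p^{19} = (7/10)^{19} = 11398895185373143/10000000000000000000.
By linearity: E[X] = Σ_H E[X_H] = 262144000000000000000000 · p^{19} = 262144000000000000000000 · 11398895185373143/10000000000000000000 = 1494075989737228599296/5.
Numerically: E[X] ≈ 2.98815e+20.

E[X] = 262144000000000000000000 · (7/10)^{19} = 1494075989737228599296/5 ≈ 2.98815e+20.


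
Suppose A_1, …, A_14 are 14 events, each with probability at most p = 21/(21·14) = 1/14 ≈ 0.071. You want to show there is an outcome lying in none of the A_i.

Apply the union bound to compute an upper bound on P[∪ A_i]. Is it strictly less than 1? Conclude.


Union bound: P[∪_{i=1}^{14} A_i] ≤ Σ_i P[A_i] ≤ 14·p = 14·(1/14) = 1.
Numerically: 1 ≈ 1.000.
Is 1 < 1? NO.
Since the bound 1 is ≥ 1, the union bound is uninformative here; it does NOT by itself certify existence.

14·p = 1 ≈ 1.000; existence NOT certified by the union bound.


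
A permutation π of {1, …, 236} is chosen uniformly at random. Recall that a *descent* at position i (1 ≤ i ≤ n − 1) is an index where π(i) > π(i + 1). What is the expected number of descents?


Write X = Σ X_I over i = 1, …, 235, with X_I the indicator of one descent.
There are 235 indicators.
For each fixed i, the pair (π(i), π(i+1)) is a uniformly random ordered pair of distinct values from {1, …, 236}; by symmetry P[π(i) > π(i+1)] = 1/2.
By linearity: E[X] = 235 · (1/2) = (236 − 1) · (1/2) = 235/2 ≈ 117.500.

E[X] = 235/2 = 117.500.


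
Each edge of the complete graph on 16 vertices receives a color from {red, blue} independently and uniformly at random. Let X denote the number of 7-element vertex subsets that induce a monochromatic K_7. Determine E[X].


Let X = Σ_S X_S over the C(16, 7) = 11440 subsets S of size 7, where X_S = 1 if the K_7 on S is monochromatic.
For a fixed S, the K_7 on S has C(7, 2) = 21 edges. P[all 21 edges red] = (1/2)^21, and likewise for blue, so P[monochromatic] = 2·(1/2)^21 = 2^{1 − 21} = 1/1048576.
By linearity of expectation: E[X] = C(16, 7) · 2^{1 − 21} = 11440 · 1/1048576 = 715/65536.
Numerically: E[X] ≈ 0.011.

E[X] = C(16,7)·2^(1−C(7,2)) = 715/65536 ≈ 0.011.


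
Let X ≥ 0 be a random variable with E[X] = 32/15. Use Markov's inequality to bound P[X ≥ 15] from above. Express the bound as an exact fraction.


μ = E[X] = 32/15, a = 15.
Markov: P[X ≥ 15] ≤ μ/a = (32/15)/15 = 32/225.
Numerically: ≈ 0.1422.
(Since a = 15 > μ = 2.1333, the bound 32/225 is < 1 and informative.)

P[X ≥ 15] ≤ 32/225 ≈ 0.1422.


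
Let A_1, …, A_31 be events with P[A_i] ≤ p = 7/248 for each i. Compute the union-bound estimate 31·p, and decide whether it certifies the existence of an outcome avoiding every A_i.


Union bound: P[∪_{i=1}^{31} A_i] ≤ Σ_i P[A_i] ≤ 31·p = 31·(7/248) = 7/8.
Numerically: 7/8 ≈ 0.8750000.
Is 7/8 < 1? YES.
Since P[∪ A_i] ≤ 7/8 < 1, the complement has P[∩ A_i^c] ≥ 1 − 7/8 = 1/8 > 0, so some outcome avoids every A_i.

31·p = 7/8 ≈ 0.8750000; existence CERTIFIED by the union bound.


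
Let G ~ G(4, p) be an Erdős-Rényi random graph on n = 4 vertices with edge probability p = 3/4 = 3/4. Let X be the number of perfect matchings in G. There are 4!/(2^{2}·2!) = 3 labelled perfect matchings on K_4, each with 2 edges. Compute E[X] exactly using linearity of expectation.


K_4 has 4!/(2^{2}·2!) = 3 labelled perfect matchings.
For each such perfect matching H, let X_H = 1 if all 2 edges of H are present in G. Then P[X_H = 1] = p^{2} = (3/4)^{2} = 9/16.
By linearity: E[X] = Σ_H E[X_H] = 3 · p^{2} = 3 · 9/16 = 27/16.
Numerically: E[X] ≈ 1.6875.

E[X] = 3 · (3/4)^{2} = 27/16 ≈ 1.6875.


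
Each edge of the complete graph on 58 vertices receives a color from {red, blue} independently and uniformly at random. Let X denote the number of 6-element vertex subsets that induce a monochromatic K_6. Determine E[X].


Let X = Σ_S X_S over the C(58, 6) = 40475358 subsets S of size 6, where X_S = 1 if the K_6 on S is monochromatic.
For a fixed S, the K_6 on S has C(6, 2) = 15 edges. P[all 15 edges red] = (1/2)^15, and likewise for blue, so P[monochromatic] = 2·(1/2)^15 = 2^{1 − 15} = 1/16384.
Summing: E[X] = C(58, 6) · 2^{1 − 15} = 40475358 · 1/16384 = 20237679/8192.
Numerically: E[X] ≈ 2470.420.

E[X] = C(58,6)·2^(1−C(6,2)) = 20237679/8192 ≈ 2470.420.


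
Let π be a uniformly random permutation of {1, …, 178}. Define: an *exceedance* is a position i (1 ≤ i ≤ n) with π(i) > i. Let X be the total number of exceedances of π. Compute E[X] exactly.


Write X = Σ_{i=1}^{178} X_i, where X_i = 1_{π(i) > i}.
For each fixed i, π(i) is uniform over {1, …, 178} (marginal of a uniform permutation), so P[π(i) > i] = (n − i)/n. Summing: Σ_{i=1}^{178} (n − i)/n = (0 + 1 + … + 177)/178 = 178(178 − 1)/(2·178) = (178 − 1)/2.
Hence E[X] = Σ_{i=1}^{178} (178 − i)/178 = 177/2 ≈ 88.5000.

E[X] = 177/2 = 88.5000.


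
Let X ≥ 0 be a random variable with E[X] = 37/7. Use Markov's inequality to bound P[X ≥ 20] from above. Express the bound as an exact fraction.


μ = E[X] = 37/7, a = 20.
Markov: P[X ≥ 20] ≤ μ/a = (37/7)/20 = 37/140.
Numerically: ≈ 0.264286.
(Since a = 20 > μ = 5.285714, the bound 37/140 is < 1 and informative.)

P[X ≥ 20] ≤ 37/140 ≈ 0.264286.


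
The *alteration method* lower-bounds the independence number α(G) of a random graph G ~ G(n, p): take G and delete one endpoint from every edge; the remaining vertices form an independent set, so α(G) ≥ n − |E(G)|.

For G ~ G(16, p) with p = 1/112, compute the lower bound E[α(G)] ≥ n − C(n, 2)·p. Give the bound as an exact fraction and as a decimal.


E[|E(G)|] = C(16, 2)·p = 120 · (1/112) = 15/14.
E[α(G)] ≥ n − E[|E(G)|] = 16 − 15/14 = 209/14.
Numerically: ≈ 14.92857.
(This is only a lower bound; the true E[α(G)] may be larger.)

E[α(G)] ≥ 209/14 ≈ 14.92857.


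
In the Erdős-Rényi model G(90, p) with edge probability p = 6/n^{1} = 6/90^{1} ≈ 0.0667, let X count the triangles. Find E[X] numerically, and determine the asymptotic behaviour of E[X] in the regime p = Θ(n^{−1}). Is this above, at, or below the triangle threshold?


Number of potential triangles: C(90, 3) = 117480.
Each occurs with probability p³ ≈ (0.0667)³ ≈ 2.96296e-04.
By linearity: E[X] = C(90, 3)·p³ ≈ 117480 · 2.96296e-04 ≈ 34.809.
Here α = 1, so p = 6/n is exactly at the triangle threshold p ~ 1/n. Asymptotically E[X] → c³/6 = 6³/6 = 36 ≈ 36.000, a bounded constant. In this regime the triangle count is asymptotically Poisson(c³/6).

E[X] ≈ 34.809; in regime p = Θ(1/n^{1}) E[X] stays bounded (at the triangle threshold p ~ 1/n).


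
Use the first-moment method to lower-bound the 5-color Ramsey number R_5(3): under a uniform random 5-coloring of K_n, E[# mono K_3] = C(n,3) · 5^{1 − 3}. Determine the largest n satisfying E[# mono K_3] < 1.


We need C(n, 3) · 5^{1 − 3} < 1, i.e. C(n, 3) < 5^{3 − 1} = 25.
Check values of n near the boundary:
  n = 3: C(3, 3) = 1; 1 < 25? YES
  n = 4: C(4, 3) = 4; 4 < 25? YES
  n = 5: C(5, 3) = 10; 10 < 25? YES
  n = 6: C(6, 3) = 20; 20 < 25? YES
  n = 7: C(7, 3) = 35; 35 < 25? NO
The largest n with C(n, 3) < 25 is n = 6 (where E[X] = 4/5 ≈ 0.800). Hence R_5(3) > 6, i.e. R_5(3) ≥ 7.

Largest n = 6; hence R_5(3) > 6.


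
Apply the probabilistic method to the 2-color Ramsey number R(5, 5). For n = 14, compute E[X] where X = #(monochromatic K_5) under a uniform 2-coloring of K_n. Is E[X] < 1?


E[X] = C(14, 5) · 2^{1 − 10} = 2002 · 2^{−9} = 2002/512.
As a reduced fraction: E[X] = 1001/256 ≈ 3.91016.
Is E[X] < 1? NO.
Since E[X] ≥ 1, the first-moment bound is inconclusive at n = 14; it does NOT by itself certify R(5, 5) > 14.

E[X] = 1001/256 ≈ 3.91016; E[X] ≥ 1; first-moment method inconclusive here.


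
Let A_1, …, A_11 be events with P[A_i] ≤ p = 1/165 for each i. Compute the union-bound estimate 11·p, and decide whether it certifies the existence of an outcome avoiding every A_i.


Union bound: P[∪_{i=1}^{11} A_i] ≤ Σ_i P[A_i] ≤ 11·p = 11·(1/165) = 1/15.
Numerically: 1/15 ≈ 0.06667.
Is 1/15 < 1? YES.
Since P[∪ A_i] ≤ 1/15 < 1, the complement has P[∩ A_i^c] ≥ 1 − 1/15 = 14/15 > 0, so some outcome avoids every A_i.

11·p = 1/15 ≈ 0.06667; existence CERTIFIED by the union bound.


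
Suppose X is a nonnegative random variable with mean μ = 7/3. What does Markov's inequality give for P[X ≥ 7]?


μ = E[X] = 7/3, a = 7.
Markov: P[X ≥ 7] ≤ μ/a = (7/3)/7 = 1/3.
Numerically: ≈ 0.333333.
(Since a = 7 > μ = 2.333333, the bound 1/3 is < 1 and informative.)

P[X ≥ 7] ≤ 1/3 ≈ 0.333333.


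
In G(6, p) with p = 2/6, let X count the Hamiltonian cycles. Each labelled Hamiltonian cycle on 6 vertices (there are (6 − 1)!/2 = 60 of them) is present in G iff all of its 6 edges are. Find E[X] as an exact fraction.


K_6 has (6 − 1)!/2 = 60 labelled Hamiltonian cycles.
For each such Hamiltonian cycle H, let X_H = 1 if all 6 edges of H are present in G. Then P[X_H = 1] = p^{6} = (1/3)^{6} = 1/729.
By linearity: E[X] = Σ_H E[X_H] = 60 · p^{6} = 60 · 1/729 = 20/243.
Numerically: E[X] ≈ 0.0823.

E[X] = 60 · (1/3)^{6} = 20/243 ≈ 0.0823.


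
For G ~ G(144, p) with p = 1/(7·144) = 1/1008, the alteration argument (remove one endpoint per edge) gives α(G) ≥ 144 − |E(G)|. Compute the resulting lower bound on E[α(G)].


E[|E(G)|] = C(144, 2)·p = 10296 · (1/1008) = 143/14.
E[α(G)] ≥ n − E[|E(G)|] = 144 − 143/14 = 1873/14.
Numerically: ≈ 133.785714.
(This is only a lower bound; the true E[α(G)] may be larger.)

E[α(G)] ≥ 1873/14 ≈ 133.785714.


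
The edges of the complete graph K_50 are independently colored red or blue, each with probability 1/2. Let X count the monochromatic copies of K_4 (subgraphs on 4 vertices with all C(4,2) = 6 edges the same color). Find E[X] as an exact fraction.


Let X = Σ_S X_S over the C(50, 4) = 230300 subsets S of size 4, where X_S = 1 if the K_4 on S is monochromatic.
For a fixed S, the K_4 on S has C(4, 2) = 6 edges. P[all 6 edges red] = (1/2)^6, and likewise for blue, so P[monochromatic] = 2·(1/2)^6 = 2^{1 − 6} = 1/32.
By linearity of expectation: E[X] = C(50, 4) · 2^{1 − 6} = 230300 · 1/32 = 57575/8.
Numerically: E[X] ≈ 7196.87500.

E[X] = C(50,4)·2^(1−C(4,2)) = 57575/8 ≈ 7196.87500.


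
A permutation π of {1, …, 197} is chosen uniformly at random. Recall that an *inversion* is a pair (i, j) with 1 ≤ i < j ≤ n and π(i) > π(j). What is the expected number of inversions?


Write X = Σ X_I over the C(197, 2) = 19306 pairs i < j, with X_I the indicator of one inversion.
There are 19306 indicators.
For each fixed pair i < j, the values π(i) and π(j) are two distinct elements of {1, …, 197} in uniformly random order; by symmetry P[π(i) > π(j)] = 1/2.
By linearity: E[X] = 19306 · (1/2) = C(197, 2) · (1/2) = 19306/2 = 9653 ≈ 9653.00000.

E[X] = 9653 = 9653.00000.


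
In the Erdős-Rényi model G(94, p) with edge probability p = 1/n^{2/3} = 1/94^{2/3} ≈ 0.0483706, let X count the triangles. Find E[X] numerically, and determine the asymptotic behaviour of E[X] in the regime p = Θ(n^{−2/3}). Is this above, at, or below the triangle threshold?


Number of potential triangles: C(94, 3) = 134044.
Each occurs with probability p³ ≈ (0.0483706)³ ≈ 1.13173382e-04.
By linearity: E[X] = C(94, 3)·p³ ≈ 134044 · 1.13173382e-04 ≈ 15.170213.
Since α = 2/3 < 1, p = c/n^{2/3} ≫ 1/n is above the triangle threshold p ~ 1/n. Asymptotically E[X] ~ (c³/6)·n^{3(1−α)} = (1³/6)·n^{1} → ∞; triangles are abundant w.h.p.

E[X] ≈ 15.170213; in regime p = Θ(1/n^{2/3}) E[X] diverges (above the triangle threshold p ~ 1/n).


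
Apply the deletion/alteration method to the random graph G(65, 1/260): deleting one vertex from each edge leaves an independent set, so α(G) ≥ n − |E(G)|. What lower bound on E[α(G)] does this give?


E[|E(G)|] = C(65, 2)·p = 2080 · (1/260) = 8.
E[α(G)] ≥ n − E[|E(G)|] = 65 − 8 = 57.
Numerically: ≈ 57.00000.
(This is only a lower bound; the true E[α(G)] may be larger.)

E[α(G)] ≥ 57 ≈ 57.00000.


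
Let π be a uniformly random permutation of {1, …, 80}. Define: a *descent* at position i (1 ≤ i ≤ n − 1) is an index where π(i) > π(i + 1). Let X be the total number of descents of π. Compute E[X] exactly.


Write X = Σ X_I over i = 1, …, 79, with X_I the indicator of one descent.
There are 79 indicators.
For each fixed i, the pair (π(i), π(i+1)) is a uniformly random ordered pair of distinct values from {1, …, 80}; by symmetry P[π(i) > π(i+1)] = 1/2.
By linearity: E[X] = 79 · (1/2) = (80 − 1) · (1/2) = 79/2 ≈ 39.500.

E[X] = 79/2 = 39.500.


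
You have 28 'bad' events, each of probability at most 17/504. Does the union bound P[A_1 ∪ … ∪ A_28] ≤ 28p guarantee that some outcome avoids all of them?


Union bound: P[∪_{i=1}^{28} A_i] ≤ Σ_i P[A_i] ≤ 28·p = 28·(17/504) = 17/18.
Numerically: 17/18 ≈ 0.9444.
Is 17/18 < 1? YES.
Since P[∪ A_i] ≤ 17/18 < 1, the complement has P[∩ A_i^c] ≥ 1 − 17/18 = 1/18 > 0, so some outcome avoids every A_i.

28·p = 17/18 ≈ 0.9444; existence CERTIFIED by the union bound.


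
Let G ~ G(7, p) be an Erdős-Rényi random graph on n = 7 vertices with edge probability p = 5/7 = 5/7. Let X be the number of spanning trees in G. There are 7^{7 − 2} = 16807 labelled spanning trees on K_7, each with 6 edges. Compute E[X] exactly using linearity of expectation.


K_7 has 7^{7 − 2} = 16807 labelled spanning trees.
For each such spanning tree H, let X_H = 1 if all 6 edges of H are present in G. Then P[X_H = 1] = p^{6} = (5/7)^{6} = 15625/117649.
By linearity of expectation: E[X] = Σ_H E[X_H] = 16807 · p^{6} = 16807 · 15625/117649 = 15625/7.
Numerically: E[X] ≈ 2232.

E[X] = 16807 · (5/7)^{6} = 15625/7 ≈ 2232.


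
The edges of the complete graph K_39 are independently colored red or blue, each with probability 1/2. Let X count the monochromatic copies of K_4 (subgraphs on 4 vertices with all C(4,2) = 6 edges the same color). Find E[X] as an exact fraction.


Let X = Σ_S X_S over the C(39, 4) = 82251 subsets S of size 4, where X_S = 1 if the K_4 on S is monochromatic.
For a fixed S, the K_4 on S has C(4, 2) = 6 edges. P[all 6 edges red] = (1/2)^6, and likewise for blue, so P[monochromatic] = 2·(1/2)^6 = 2^{1 − 6} = 1/32.
By linearity of expectation: E[X] = C(39, 4) · 2^{1 − 6} = 82251 · 1/32 = 82251/32.
Numerically: E[X] ≈ 2570.343750.

E[X] = C(39,4)·2^(1−C(4,2)) = 82251/32 ≈ 2570.343750.


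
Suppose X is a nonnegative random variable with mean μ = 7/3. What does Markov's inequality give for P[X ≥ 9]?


μ = E[X] = 7/3, a = 9.
Markov: P[X ≥ 9] ≤ μ/a = (7/3)/9 = 7/27.
Numerically: ≈ 0.259.
(Since a = 9 > μ = 2.333, the bound 7/27 is < 1 and informative.)

P[X ≥ 9] ≤ 7/27 ≈ 0.259.


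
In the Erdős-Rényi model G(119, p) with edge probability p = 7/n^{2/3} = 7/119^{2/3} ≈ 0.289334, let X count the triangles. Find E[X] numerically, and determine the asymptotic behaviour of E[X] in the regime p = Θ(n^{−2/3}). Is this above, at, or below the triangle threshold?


Number of potential triangles: C(119, 3) = 273819.
Each occurs with probability p³ ≈ (0.289334)³ ≈ 2.42214533e-02.
By linearity: E[X] = C(119, 3)·p³ ≈ 273819 · 2.42214533e-02 ≈ 6632.294118.
Since α = 2/3 < 1, p = c/n^{2/3} ≫ 1/n is above the triangle threshold p ~ 1/n. Asymptotically E[X] ~ (c³/6)·n^{3(1−α)} = (7³/6)·n^{1} → ∞; triangles are abundant w.h.p.

E[X] ≈ 6632.294118; in regime p = Θ(1/n^{2/3}) E[X] diverges (above the triangle threshold p ~ 1/n).


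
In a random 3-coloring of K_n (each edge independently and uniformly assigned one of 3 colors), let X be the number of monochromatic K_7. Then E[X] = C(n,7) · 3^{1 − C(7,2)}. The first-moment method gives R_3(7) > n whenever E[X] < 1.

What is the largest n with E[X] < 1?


We need C(n, 7) · 3^{1 − 21} < 1, i.e. C(n, 7) < 3^{21 − 1} = 3486784401.
Check values of n near the boundary:
  n = 75: C(75, 7) = 1984829850; 1984829850 < 3486784401? YES
  n = 76: C(76, 7) = 2186189400; 2186189400 < 3486784401? YES
  n = 77: C(77, 7) = 2404808340; 2404808340 < 3486784401? YES
  n = 78: C(78, 7) = 2641902120; 2641902120 < 3486784401? YES
  n = 79: C(79, 7) = 2898753715; 2898753715 < 3486784401? YES
  n = 80: C(80, 7) = 3176716400; 3176716400 < 3486784401? YES
  n = 81: C(81, 7) = 3477216600; 3477216600 < 3486784401? YES
  n = 82: C(82, 7) = 3801756816; 3801756816 < 3486784401? NO
The largest n with C(n, 7) < 3486784401 is n = 81 (where E[X] = 42928600/43046721 ≈ 0.997). Hence R_3(7) > 81, i.e. R_3(7) ≥ 82.

Largest n = 81; hence R_3(7) > 81.


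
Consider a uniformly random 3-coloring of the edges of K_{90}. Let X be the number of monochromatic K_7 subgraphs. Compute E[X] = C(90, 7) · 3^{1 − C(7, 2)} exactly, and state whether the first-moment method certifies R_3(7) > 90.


E[X] = C(90, 7) · 3^{1 − 21} = 7471375560 · 3^{−20} = 7471375560/3486784401.
As a reduced fraction: E[X] = 830152840/387420489 ≈ 2.14277.
Is E[X] < 1? NO.
Since E[X] ≥ 1, the first-moment bound is inconclusive at n = 90; it does NOT by itself certify R_3(7) > 90.

E[X] = 830152840/387420489 ≈ 2.14277; E[X] ≥ 1; first-moment method inconclusive here.


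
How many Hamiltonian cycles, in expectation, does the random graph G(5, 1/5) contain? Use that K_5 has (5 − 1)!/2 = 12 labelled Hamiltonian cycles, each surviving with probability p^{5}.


K_5 has (5 − 1)!/2 = 12 labelled Hamiltonian cycles.
For each such Hamiltonian cycle H, let X_H = 1 if all 5 edges of H are present in G. Then P[X_H = 1] = p^{5} = (1/5)^{5} = 1/3125.
By linearity: E[X] = Σ_H E[X_H] = 12 · p^{5} = 12 · 1/3125 = 12/3125.
Numerically: E[X] ≈ 0.00384.

E[X] = 12 · (1/5)^{5} = 12/3125 ≈ 0.00384.


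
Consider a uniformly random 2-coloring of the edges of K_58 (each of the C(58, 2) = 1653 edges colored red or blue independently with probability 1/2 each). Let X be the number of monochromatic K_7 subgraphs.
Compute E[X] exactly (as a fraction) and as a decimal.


Let X = Σ_S X_S over the C(58, 7) = 300674088 subsets S of size 7, where X_S = 1 if the K_7 on S is monochromatic.
For a fixed S, the K_7 on S has C(7, 2) = 21 edges. P[all 21 edges red] = (1/2)^21, and likewise for blue, so P[monochromatic] = 2·(1/2)^21 = 2^{1 − 21} = 1/1048576.
By linearity: E[X] = C(58, 7) · 2^{1 − 21} = 300674088 · 1/1048576 = 37584261/131072.
Numerically: E[X] ≈ 286.745155.

E[X] = C(58,7)·2^(1−C(7,2)) = 37584261/131072 ≈ 286.745155.


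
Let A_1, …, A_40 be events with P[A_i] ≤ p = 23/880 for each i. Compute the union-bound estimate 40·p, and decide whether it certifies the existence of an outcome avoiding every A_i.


Union bound: P[∪_{i=1}^{40} A_i] ≤ Σ_i P[A_i] ≤ 40·p = 40·(23/880) = 23/22.
Numerically: 23/22 ≈ 1.045455.
Is 23/22 < 1? NO.
Since the bound 23/22 is ≥ 1, the union bound is uninformative here; it does NOT by itself certify existence.

40·p = 23/22 ≈ 1.045455; existence NOT certified by the union bound.


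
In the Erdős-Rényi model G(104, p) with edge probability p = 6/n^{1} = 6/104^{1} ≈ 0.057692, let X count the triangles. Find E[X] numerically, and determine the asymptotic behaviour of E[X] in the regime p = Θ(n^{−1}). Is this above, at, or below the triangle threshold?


Number of potential triangles: C(104, 3) = 182104.
Each occurs with probability p³ ≈ (0.057692)³ ≈ 1.9202321e-04.
By linearity: E[X] = C(104, 3)·p³ ≈ 182104 · 1.9202321e-04 ≈ 34.96820.
Here α = 1, so p = 6/n is exactly at the triangle threshold p ~ 1/n. Asymptotically E[X] → c³/6 = 6³/6 = 36 ≈ 36.00000, a bounded constant. In this regime the triangle count is asymptotically Poisson(c³/6).

E[X] ≈ 34.96820; in regime p = Θ(1/n^{1}) E[X] stays bounded (at the triangle threshold p ~ 1/n).


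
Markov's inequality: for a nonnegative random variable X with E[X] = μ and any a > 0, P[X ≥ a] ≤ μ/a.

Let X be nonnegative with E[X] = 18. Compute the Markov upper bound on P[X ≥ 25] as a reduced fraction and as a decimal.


μ = E[X] = 18, a = 25.
Markov: P[X ≥ 25] ≤ μ/a = (18)/25 = 18/25.
Numerically: ≈ 0.720.
(Since a = 25 > μ = 18.000, the bound 18/25 is < 1 and informative.)

P[X ≥ 25] ≤ 18/25 ≈ 0.720.


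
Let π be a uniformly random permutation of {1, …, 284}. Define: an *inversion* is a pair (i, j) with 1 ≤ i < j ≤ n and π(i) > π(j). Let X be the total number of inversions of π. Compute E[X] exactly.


Write X = Σ X_I over the C(284, 2) = 40186 pairs i < j, with X_I the indicator of one inversion.
There are 40186 indicators.
For each fixed pair i < j, the values π(i) and π(j) are two distinct elements of {1, …, 284} in uniformly random order; by symmetry P[π(i) > π(j)] = 1/2.
By linearity: E[X] = 40186 · (1/2) = C(284, 2) · (1/2) = 40186/2 = 20093 ≈ 20093.00000.

E[X] = 20093 = 20093.00000.


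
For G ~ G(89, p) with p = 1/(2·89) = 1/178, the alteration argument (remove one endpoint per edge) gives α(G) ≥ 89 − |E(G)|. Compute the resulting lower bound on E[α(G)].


E[|E(G)|] = C(89, 2)·p = 3916 · (1/178) = 22.
E[α(G)] ≥ n − E[|E(G)|] = 89 − 22 = 67.
Numerically: ≈ 67.0000.
(This is only a lower bound; the true E[α(G)] may be larger.)

E[α(G)] ≥ 67 ≈ 67.0000.


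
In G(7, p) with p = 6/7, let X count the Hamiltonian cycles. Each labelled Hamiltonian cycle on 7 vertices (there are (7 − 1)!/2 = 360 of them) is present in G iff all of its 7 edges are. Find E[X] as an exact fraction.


K_7 has (7 − 1)!/2 = 360 labelled Hamiltonian cycles.
For each such Hamiltonian cycle H, let X_H = 1 if all 7 edges of H are present in G. Then P[X_H = 1] = p^{7} = (6/7)^{7} = 279936/823543.
By linearity: E[X] = Σ_H E[X_H] = 360 · p^{7} = 360 · 279936/823543 = 100776960/823543.
Numerically: E[X] ≈ 122.4.

E[X] = 360 · (6/7)^{7} = 100776960/823543 ≈ 122.4.
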